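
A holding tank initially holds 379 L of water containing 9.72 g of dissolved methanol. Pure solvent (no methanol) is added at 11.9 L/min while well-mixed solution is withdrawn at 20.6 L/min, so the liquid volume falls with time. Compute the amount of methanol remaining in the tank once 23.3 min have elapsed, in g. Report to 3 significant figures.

1.59 g

Let m(t) be the amount of methanol. Volume: V(t) = V₀ + (Q_in − Q_out) t = 379 − 8.7000 t; V(23.3) = 176.29 L.
Species balance (pure solvent in): dm/dt = −Q_out · m/V(t).
Separate: dm/m = −Q_out dt/V(t) ⇒ ln(m/m₀) = −(Q_out/(Q_in−Q_out)) ln(V/V₀).
m = m₀ (V₀/V)^(Q_out/(Q_in−Q_out)) = 9.72 × (379/176.29)^(-2.3678) = 1.5870 g.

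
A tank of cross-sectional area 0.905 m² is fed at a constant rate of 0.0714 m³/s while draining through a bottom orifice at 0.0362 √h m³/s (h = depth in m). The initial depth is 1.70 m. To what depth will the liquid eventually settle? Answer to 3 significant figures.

Level balance: A dh/dt = 0.0714 − 0.0362 √h. Setting dh/dt = 0:
Q_in = 0.0362 √h_ss ⇒ √h_ss = 0.0714/0.0362 = 1.9724.
h_ss = 1.9724² = 3.8903 m. (Since h₀ = 1.70 m < h_ss, the level will rise toward this value.)

3.89 m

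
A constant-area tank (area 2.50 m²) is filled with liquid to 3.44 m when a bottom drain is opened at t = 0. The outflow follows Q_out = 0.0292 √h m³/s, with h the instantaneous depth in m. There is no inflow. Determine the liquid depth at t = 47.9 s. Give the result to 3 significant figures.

2.48 m

With no inflow, A dh/dt = −0.0292 √h.
∫ h^(−1/2) dh = −(0.0292/A) ∫ dt, giving 2√h = 2√h₀ − (0.0292/A) t.
√h = √3.44 − 0.0292·47.9/(2·2.50) = 1.8547 − 0.27974 = 1.5750.
h = 1.5750² = 2.4806 m.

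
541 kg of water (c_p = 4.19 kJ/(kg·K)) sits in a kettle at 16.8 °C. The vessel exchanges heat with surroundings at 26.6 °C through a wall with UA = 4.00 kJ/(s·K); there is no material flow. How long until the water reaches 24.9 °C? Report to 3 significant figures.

993 s

Lumped-capacitance energy balance: M c_p dT/dt = UA(T_amb − T).
τ = M c_p/UA = 566.70 s; T_ss = T_amb = 26.600 °C.
T(t) = T_ss + (T₀ − T_ss)e^(−t/τ); set T = 24.9:
t = −τ ln[(T − T_ss)/(T₀ − T_ss)] = −566.70 · ln(0.17347) = 992.71 s.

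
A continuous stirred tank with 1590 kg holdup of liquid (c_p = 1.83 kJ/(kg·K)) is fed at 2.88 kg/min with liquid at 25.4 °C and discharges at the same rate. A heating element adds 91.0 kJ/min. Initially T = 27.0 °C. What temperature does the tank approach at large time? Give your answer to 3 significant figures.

M c_p dT/dt = ṁ c_p (T_in − T) + Q̇.
At steady state dT/dt = 0 ⇒ T_ss = T_in + Q̇/(ṁ c_p) = 25.4 + 91.0/(2.88·1.83) = 42.666 °C.

42.7 °C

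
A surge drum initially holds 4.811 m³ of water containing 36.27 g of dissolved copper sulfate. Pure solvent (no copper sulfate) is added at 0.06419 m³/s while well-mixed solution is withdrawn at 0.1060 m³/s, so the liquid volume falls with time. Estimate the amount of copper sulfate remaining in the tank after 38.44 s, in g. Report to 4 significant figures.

12.94 g

Total volume: dV/dt = Q_in − Q_out = -0.0418100 m³/s, so V(t) = 4.811 − 0.0418100 t and V(38.44) = 3.20382 m³.
No copper sulfate enters, so dm/dt = −Q_out · (m/V).
Separate: dm/m = −Q_out dt/V(t) ⇒ ln(m/m₀) = −(Q_out/(Q_in−Q_out)) ln(V/V₀).
m = m₀ (V₀/V)^(Q_out/(Q_in−Q_out)) = 36.27 × (4.811/3.20382)^(-2.53528) = 12.9390 g.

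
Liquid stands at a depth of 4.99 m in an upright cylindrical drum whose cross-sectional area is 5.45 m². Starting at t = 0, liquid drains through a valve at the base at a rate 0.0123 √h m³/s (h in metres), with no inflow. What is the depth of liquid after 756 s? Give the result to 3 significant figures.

1.91 m

With no inflow, A dh/dt = −0.0123 √h.
∫ h^(−1/2) dh = −(0.0123/A) ∫ dt, giving 2√h = 2√h₀ − (0.0123/A) t.
√h = √4.99 − 0.0123·756/(2·5.45) = 2.2338 − 0.85310 = 1.3807.
h = 1.3807² = 1.9064 m.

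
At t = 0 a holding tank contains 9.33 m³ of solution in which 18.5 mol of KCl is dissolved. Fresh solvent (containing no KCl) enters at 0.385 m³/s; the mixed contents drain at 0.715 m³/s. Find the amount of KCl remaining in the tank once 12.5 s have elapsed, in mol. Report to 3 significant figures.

Total volume: dV/dt = Q_in − Q_out = -0.33000 m³/s, so V(t) = 9.33 − 0.33000 t and V(12.5) = 5.2050 m³.
Species balance (pure solvent in): dm/dt = −Q_out · m/V(t).
Separate: dm/m = −Q_out dt/V(t) ⇒ ln(m/m₀) = −(Q_out/(Q_in−Q_out)) ln(V/V₀).
m = m₀ (V₀/V)^(Q_out/(Q_in−Q_out)) = 18.5 × (9.33/5.2050)^(-2.1667) = 5.2240 mol.

5.22 mol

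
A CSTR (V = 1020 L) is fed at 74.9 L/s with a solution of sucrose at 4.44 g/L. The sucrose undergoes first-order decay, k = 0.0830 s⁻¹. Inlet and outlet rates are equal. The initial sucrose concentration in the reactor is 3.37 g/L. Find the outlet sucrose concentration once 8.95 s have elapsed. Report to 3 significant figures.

Species balance: V dC/dt = Q C_in − Q C − k V C.
dC/dt = (Q/V) C_in − (Q/V + k) C; effective rate a = Q/V + k = 0.073431 + 0.0830 = 0.15643 s⁻¹.
C_ss = Q C_in/(Q + kV) = 2.0842 g/L; C(t) = C_ss + (C₀ − C_ss) e^(−a t).
C(8.95) = 2.0842 + (1.2858)·e^(−0.15643·8.95) = 2.0842 + (1.2858)·0.24658 = 2.4013 g/L.

2.40 g/L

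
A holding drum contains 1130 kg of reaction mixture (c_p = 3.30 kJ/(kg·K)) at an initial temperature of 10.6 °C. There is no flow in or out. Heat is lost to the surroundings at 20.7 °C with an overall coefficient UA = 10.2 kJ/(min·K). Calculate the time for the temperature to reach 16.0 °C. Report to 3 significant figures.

280 min

M c_p dT/dt = −UA(T − T_amb).
τ = M c_p/UA = 365.59 min; T_ss = T_amb = 20.700 °C.
T(t) = T_ss + (T₀ − T_ss)e^(−t/τ); set T = 16.0:
t = −τ ln[(T − T_ss)/(T₀ − T_ss)] = −365.59 · ln(0.46535) = 279.67 min.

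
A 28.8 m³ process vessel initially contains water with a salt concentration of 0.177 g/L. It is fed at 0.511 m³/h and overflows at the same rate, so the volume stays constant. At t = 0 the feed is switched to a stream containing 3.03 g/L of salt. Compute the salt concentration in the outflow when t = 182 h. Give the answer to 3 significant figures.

Accumulation = in − out for the solute gives V dC/dt = Q(C_in − C).
So dC/dt = (C_in − C)/τ with τ = V/Q = 28.8/0.511 = 56.360 h.
Solution: C(t) = C_in + (C₀ − C_in) e^(−t/τ).
C(182) = 3.03 + (0.177 − 3.03)·e^(−182/56.360) = 3.03 + (-2.8530)·0.039588 = 2.9171 g/L.

2.92 g/L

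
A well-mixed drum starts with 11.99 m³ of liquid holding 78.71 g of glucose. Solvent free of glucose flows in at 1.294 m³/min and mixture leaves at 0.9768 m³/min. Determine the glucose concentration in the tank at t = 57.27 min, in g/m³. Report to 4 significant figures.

0.1525 g/m³

Let m(t) be the amount of glucose. Volume: V(t) = V₀ + (Q_in − Q_out) t = 11.99 + 0.317200 t; V(57.27) = 30.1560 m³.
Solute balance: dm/dt = 0 − Q_out C = −Q_out m/V(t).
dm/m = −Q_out dt/(V₀ + 0.317200 t); integrating gives ln(m/m₀) = −(Q_out/(Q_in−Q_out)) ln(V/V₀).
m = m₀ (V₀/V)^(Q_out/(Q_in−Q_out)) = 78.71 × (11.99/30.1560)^(3.07945) = 4.59772 g.
C = m/V = 4.59772/30.1560 = 0.152464 g/m³.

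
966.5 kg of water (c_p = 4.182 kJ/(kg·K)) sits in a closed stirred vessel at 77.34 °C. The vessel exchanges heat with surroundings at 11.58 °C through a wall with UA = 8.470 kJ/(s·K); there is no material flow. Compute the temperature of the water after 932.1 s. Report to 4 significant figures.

20.91 °C

Energy balance: M c_p dT/dt = −UA(T − T_amb).
dT/dt = (T_ss − T)/τ with T_ss = T_amb = 11.5800 °C, τ = M c_p/UA = 966.5·4.182/8.470 = 477.202 s.
This is linear first-order; T(t) = T_ss + (T₀ − T_ss) e^(−t/τ).
T(932.1) = 11.5800 + (65.7600)·0.141811 = 20.9055 °C.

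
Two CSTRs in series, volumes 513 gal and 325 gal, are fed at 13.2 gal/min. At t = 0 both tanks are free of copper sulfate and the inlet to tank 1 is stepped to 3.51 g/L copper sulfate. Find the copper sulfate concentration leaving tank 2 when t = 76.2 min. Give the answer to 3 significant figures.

2.44 g/L

Species balance on tank i: dCᵢ/dt = (Cᵢ₋₁ − Cᵢ)/τᵢ with τᵢ = Vᵢ/Q.
τ₁ = 513/13.2 = 38.864 min; τ₂ = 325/13.2 = 24.621 min.
Tank 1: C₁ = C_in(1 − e^(−t/τ₁)). Tank 2 (τ₁ ≠ τ₂): C₂ = C_in[1 − (τ₁ e^(−t/τ₁) − τ₂ e^(−t/τ₂))/(τ₁ − τ₂)].
At t = 76.2: e^(−t/τ₁) = 0.14076, e^(−t/τ₂) = 0.045280.
C₂ = 3.51·[1 − (38.864·0.14076 − 24.621·0.045280)/(14.242)] = 3.51·0.69418 = 2.4366 g/L.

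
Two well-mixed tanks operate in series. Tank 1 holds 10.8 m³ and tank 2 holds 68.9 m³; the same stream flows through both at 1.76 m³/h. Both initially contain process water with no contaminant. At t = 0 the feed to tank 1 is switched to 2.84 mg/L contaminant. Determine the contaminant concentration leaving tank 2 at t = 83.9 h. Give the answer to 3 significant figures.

Time constants: τᵢ = Vᵢ/Q for each well-mixed tank.
τ₁ = 10.8/1.76 = 6.1364 h; τ₂ = 68.9/1.76 = 39.148 h.
Solving the cascade with C₁(0)=C₂(0)=0 gives C₂(t) = C_in[1 − (τ₁ e^(−t/τ₁) − τ₂ e^(−t/τ₂))/(τ₁ − τ₂)].
At t = 83.9: e^(−t/τ₁) = 1.1536e-06, e^(−t/τ₂) = 0.11728.
C₂ = 2.84·[1 − (6.1364·1.1536e-06 − 39.148·0.11728)/(-33.011)] = 2.84·0.86092 = 2.4450 mg/L.

2.45 mg/L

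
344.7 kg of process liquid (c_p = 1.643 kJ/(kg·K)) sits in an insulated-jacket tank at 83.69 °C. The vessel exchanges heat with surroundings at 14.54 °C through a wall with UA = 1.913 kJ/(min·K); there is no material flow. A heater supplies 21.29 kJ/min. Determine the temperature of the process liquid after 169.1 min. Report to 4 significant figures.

M c_p dT/dt = −UA(T − T_amb) + Q̇.
dT/dt = (T_ss − T)/τ with T_ss = T_amb + Q̇/UA = 14.54 + 21.29/1.913 = 25.6691 °C, τ = M c_p/UA = 344.7·1.643/1.913 = 296.049 min.
T approaches T_ss exponentially: T(t) = T_ss + (T₀ − T_ss) e^(−t/τ).
T(169.1) = 25.6691 + (58.0209)·0.564854 = 58.4424 °C.

58.44 °C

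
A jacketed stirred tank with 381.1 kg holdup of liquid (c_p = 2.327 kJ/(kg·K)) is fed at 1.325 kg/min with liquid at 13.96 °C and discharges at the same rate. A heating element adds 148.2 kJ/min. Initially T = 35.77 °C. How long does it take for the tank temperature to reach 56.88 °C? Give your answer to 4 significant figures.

468.7 min

M c_p dT/dt = ṁ c_p (T_in − T) + Q̇.
τ = M/ṁ = 287.623 min; T_ss = T_in + Q̇/(ṁ c_p) = 62.0258 °C.
T(t) = T_ss + (T₀ − T_ss) e^(−t/τ). Set T = 56.88:
e^(−t/τ) = (56.88 − 62.0258)/(35.77 − 62.0258) = 0.195986
t = −287.623 · ln(0.195986) = 468.742 min.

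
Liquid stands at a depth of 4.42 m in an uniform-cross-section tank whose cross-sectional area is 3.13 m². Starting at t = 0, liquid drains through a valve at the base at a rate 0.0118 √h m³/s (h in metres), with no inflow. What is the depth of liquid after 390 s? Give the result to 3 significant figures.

1.87 m

With no inflow, A dh/dt = −0.0118 √h.
∫ h^(−1/2) dh = −(0.0118/A) ∫ dt, giving 2√h = 2√h₀ − (0.0118/A) t.
√h = √4.42 − 0.0118·390/(2·3.13) = 2.1024 − 0.73514 = 1.3672.
h = 1.3672² = 1.8693 m.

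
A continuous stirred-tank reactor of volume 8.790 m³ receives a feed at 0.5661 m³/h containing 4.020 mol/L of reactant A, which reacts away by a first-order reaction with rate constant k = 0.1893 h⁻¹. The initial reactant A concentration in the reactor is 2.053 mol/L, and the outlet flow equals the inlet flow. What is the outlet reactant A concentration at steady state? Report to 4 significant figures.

1.020 mol/L

Species balance: V dC/dt = Q C_in − Q C − k V C.
Steady state (dC/dt = 0): C_ss = Q C_in/(Q + kV) = C_in/(1 + kV/Q).
C_ss = 0.5661·4.020/(0.5661 + 0.1893·8.790) = 2.27572/2.23005 = 1.02048 mol/L.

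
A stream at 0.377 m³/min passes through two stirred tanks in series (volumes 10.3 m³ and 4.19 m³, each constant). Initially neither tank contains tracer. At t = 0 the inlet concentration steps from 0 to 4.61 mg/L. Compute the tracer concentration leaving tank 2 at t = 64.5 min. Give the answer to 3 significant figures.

3.89 mg/L

Time constants: τᵢ = Vᵢ/Q for each well-mixed tank.
τ₁ = 10.3/0.377 = 27.321 min; τ₂ = 4.19/0.377 = 11.114 min.
Solving the cascade with C₁(0)=C₂(0)=0 gives C₂(t) = C_in[1 − (τ₁ e^(−t/τ₁) − τ₂ e^(−t/τ₂))/(τ₁ − τ₂)].
At t = 64.5: e^(−t/τ₁) = 0.094342, e^(−t/τ₂) = 0.0030171.
C₂ = 4.61·[1 − (27.321·0.094342 − 11.114·0.0030171)/(16.207)] = 4.61·0.84303 = 3.8864 mg/L.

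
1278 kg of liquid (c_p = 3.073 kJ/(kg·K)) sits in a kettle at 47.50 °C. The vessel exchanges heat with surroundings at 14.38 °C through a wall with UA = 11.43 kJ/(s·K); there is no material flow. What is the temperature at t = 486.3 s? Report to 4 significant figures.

Lumped-capacitance energy balance: M c_p dT/dt = UA(T_amb − T).
dT/dt = (T_ss − T)/τ with T_ss = T_amb = 14.3800 °C, τ = M c_p/UA = 1278·3.073/11.43 = 343.595 s.
This is linear first-order; T(t) = T_ss + (T₀ − T_ss) e^(−t/τ).
T(486.3) = 14.3800 + (33.1200)·0.242846 = 22.4231 °C.

22.42 °C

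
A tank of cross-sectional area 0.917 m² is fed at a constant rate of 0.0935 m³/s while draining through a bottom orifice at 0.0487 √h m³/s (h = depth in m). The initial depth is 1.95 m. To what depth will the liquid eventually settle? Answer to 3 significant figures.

3.69 m

A dh/dt = Q_in − 0.0487 √h. Steady state requires inflow = outflow:
Q_in = 0.0487 √h_ss ⇒ √h_ss = 0.0935/0.0487 = 1.9199.
h_ss = 1.9199² = 3.6861 m. (Since h₀ = 1.95 m < h_ss, the level will rise toward this value.)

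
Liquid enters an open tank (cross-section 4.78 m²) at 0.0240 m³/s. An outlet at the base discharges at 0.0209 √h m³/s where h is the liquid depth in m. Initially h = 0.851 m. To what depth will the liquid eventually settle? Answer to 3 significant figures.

1.32 m

Mass balance (ρ constant): A dh/dt = Q_in − 0.0209 √h. At steady state dh/dt = 0:
Q_in = 0.0209 √h_ss ⇒ √h_ss = 0.0240/0.0209 = 1.1483.
h_ss = 1.1483² = 1.3187 m. (Since h₀ = 0.851 m < h_ss, the level will rise toward this value.)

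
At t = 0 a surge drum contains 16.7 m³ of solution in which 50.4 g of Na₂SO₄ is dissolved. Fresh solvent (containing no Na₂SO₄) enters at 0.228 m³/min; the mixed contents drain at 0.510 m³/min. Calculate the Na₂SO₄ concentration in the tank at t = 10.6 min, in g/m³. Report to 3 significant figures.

2.57 g/m³

Total volume: dV/dt = Q_in − Q_out = -0.28200 m³/min, so V(t) = 16.7 − 0.28200 t and V(10.6) = 13.711 m³.
Species balance (pure solvent in): dm/dt = −Q_out · m/V(t).
Separate: dm/m = −Q_out dt/V(t) ⇒ ln(m/m₀) = −(Q_out/(Q_in−Q_out)) ln(V/V₀).
m = m₀ (V₀/V)^(Q_out/(Q_in−Q_out)) = 50.4 × (16.7/13.711)^(-1.8085) = 35.280 g.
C = m/V = 35.280/13.711 = 2.5731 g/m³.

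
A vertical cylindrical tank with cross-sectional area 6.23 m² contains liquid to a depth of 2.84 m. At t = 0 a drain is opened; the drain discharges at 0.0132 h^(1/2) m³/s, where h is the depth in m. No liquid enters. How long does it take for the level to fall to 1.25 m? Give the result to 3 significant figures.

535 s

A dh/dt = −Q_out = −0.0132 √h.
Separate and integrate: 2(√h − √h₀) = −(0.0132/A) t.
t = 2A(√h₀ − √h)/0.0132 = 2·6.23·(√2.84 − √1.25)/0.0132
  = 12.460 × (1.6852 − 1.1180) / 0.0132 = 535.40 s.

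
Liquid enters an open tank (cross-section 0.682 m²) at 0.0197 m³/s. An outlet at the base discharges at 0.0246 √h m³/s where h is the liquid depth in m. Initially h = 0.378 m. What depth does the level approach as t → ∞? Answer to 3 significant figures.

0.641 m

Level balance: A dh/dt = 0.0197 − 0.0246 √h. Setting dh/dt = 0:
Q_in = 0.0246 √h_ss ⇒ √h_ss = 0.0197/0.0246 = 0.80081.
h_ss = 0.80081² = 0.64130 m. (Since h₀ = 0.378 m < h_ss, the level will rise toward this value.)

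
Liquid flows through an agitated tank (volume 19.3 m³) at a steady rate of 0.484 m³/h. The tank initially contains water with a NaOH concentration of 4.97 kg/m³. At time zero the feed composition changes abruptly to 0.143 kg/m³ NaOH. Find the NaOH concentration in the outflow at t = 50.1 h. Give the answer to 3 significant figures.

1.52 kg/m³

Mass balance on the solute (V constant): V dC/dt = Q(C_in − C).
So dC/dt = (C_in − C)/τ with τ = V/Q = 19.3/0.484 = 39.876 h.
C approaches C_in exponentially: C(t) = C_in + (C₀ − C_in) e^(−t/τ).
C(50.1) = 0.143 + (4.97 − 0.143)·e^(−50.1/39.876) = 0.143 + (4.8270)·0.28468 = 1.5171 kg/m³.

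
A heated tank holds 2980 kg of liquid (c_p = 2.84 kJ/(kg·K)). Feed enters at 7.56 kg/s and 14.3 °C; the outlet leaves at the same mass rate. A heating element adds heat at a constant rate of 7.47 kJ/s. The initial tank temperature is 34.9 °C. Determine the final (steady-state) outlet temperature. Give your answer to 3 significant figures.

14.6 °C

First-law balance (no shaft work): M c_p dT/dt = ṁ c_p (T_in − T) + 7.47.
At steady state dT/dt = 0 ⇒ T_ss = T_in + Q̇/(ṁ c_p) = 14.3 + 7.47/(7.56·2.84) = 14.648 °C.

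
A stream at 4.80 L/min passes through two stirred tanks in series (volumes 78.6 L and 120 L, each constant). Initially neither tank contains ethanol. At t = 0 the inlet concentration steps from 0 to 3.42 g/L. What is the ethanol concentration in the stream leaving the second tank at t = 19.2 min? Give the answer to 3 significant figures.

Each tank obeys Vᵢ dCᵢ/dt = Q(Cᵢ₋₁ − Cᵢ), so τᵢ = Vᵢ/Q.
τ₁ = 78.6/4.80 = 16.375 min; τ₂ = 120/4.80 = 25.000 min.
Tank 1: C₁ = C_in(1 − e^(−t/τ₁)). Tank 2 (τ₁ ≠ τ₂): C₂ = C_in[1 − (τ₁ e^(−t/τ₁) − τ₂ e^(−t/τ₂))/(τ₁ − τ₂)].
At t = 19.2: e^(−t/τ₁) = 0.30959, e^(−t/τ₂) = 0.46394.
C₂ = 3.42·[1 − (16.375·0.30959 − 25.000·0.46394)/(-8.6250)] = 3.42·0.24301 = 0.83110 g/L.

0.831 g/L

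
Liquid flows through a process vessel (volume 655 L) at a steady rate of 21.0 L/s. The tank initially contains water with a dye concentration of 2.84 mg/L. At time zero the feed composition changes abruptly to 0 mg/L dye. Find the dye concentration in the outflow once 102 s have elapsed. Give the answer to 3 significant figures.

0.108 mg/L

Mass balance on the solute (V constant): V dC/dt = Q(C_in − C).
So dC/dt = (C_in − C)/τ with τ = V/Q = 655/21.0 = 31.190 s.
C approaches C_in exponentially: C(t) = C_in + (C₀ − C_in) e^(−t/τ).
C(102) = 0 + (2.84 − 0)·e^(−102/31.190) = 0 + (2.8400)·0.037998 = 0.10791 mg/L.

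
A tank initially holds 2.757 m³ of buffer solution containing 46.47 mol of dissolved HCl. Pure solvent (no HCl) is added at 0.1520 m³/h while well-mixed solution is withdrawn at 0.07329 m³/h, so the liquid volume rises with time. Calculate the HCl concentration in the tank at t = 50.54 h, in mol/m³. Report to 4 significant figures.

Let m(t) be the amount of HCl. Volume: V(t) = V₀ + (Q_in − Q_out) t = 2.757 + 0.0787100 t; V(50.54) = 6.73500 m³.
No HCl enters, so dm/dt = −Q_out · (m/V).
dm/m = −Q_out dt/(V₀ + 0.0787100 t); integrating gives ln(m/m₀) = −(Q_out/(Q_in−Q_out)) ln(V/V₀).
m = m₀ (V₀/V)^(Q_out/(Q_in−Q_out)) = 46.47 × (2.757/6.73500)^(0.931140) = 20.2294 mol.
C = m/V = 20.2294/6.73500 = 3.00362 mol/m³.

3.004 mol/m³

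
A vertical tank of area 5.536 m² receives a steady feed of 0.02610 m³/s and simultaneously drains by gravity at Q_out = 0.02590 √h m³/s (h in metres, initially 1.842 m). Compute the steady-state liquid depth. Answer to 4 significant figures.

Level balance: A dh/dt = 0.02610 − 0.02590 √h. Setting dh/dt = 0:
Q_in = 0.02590 √h_ss ⇒ √h_ss = 0.02610/0.02590 = 1.00772.
h_ss = 1.00772² = 1.01550 m. (Since h₀ = 1.842 m > h_ss, the level will fall toward this value.)

1.016 m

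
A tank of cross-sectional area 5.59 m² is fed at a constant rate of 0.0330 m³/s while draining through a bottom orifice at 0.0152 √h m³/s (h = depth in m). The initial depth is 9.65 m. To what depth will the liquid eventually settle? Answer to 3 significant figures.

4.71 m

Mass balance (ρ constant): A dh/dt = Q_in − 0.0152 √h. At steady state dh/dt = 0:
Q_in = 0.0152 √h_ss ⇒ √h_ss = 0.0330/0.0152 = 2.1711.
h_ss = 2.1711² = 4.7135 m. (Since h₀ = 9.65 m > h_ss, the level will fall toward this value.)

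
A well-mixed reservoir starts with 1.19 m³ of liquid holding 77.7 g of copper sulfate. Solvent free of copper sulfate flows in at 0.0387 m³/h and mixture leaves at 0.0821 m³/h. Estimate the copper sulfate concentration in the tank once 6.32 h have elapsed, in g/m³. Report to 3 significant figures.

Total volume: dV/dt = Q_in − Q_out = -0.043400 m³/h, so V(t) = 1.19 − 0.043400 t and V(6.32) = 0.91571 m³.
No copper sulfate enters, so dm/dt = −Q_out · (m/V).
Separate: dm/m = −Q_out dt/V(t) ⇒ ln(m/m₀) = −(Q_out/(Q_in−Q_out)) ln(V/V₀).
m = m₀ (V₀/V)^(Q_out/(Q_in−Q_out)) = 77.7 × (1.19/0.91571)^(-1.8917) = 47.333 g.
C = m/V = 47.333/0.91571 = 51.690 g/m³.

51.7 g/m³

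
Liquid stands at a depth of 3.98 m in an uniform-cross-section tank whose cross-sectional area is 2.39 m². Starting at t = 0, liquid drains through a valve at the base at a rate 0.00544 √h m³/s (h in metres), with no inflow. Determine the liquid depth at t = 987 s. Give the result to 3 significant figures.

0.760 m

Accumulation of liquid (constant cross-section A): A dh/dt = −0.00544 √h.
∫ h^(−1/2) dh = −(0.00544/A) ∫ dt, giving 2√h = 2√h₀ − (0.00544/A) t.
√h = √3.98 − 0.00544·987/(2·2.39) = 1.9950 − 1.1233 = 0.87171.
h = 0.87171² = 0.75988 m.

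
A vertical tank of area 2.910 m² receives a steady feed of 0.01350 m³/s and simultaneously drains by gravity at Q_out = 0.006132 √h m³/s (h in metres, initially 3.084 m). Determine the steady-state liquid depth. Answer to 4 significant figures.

4.847 m

Level balance: A dh/dt = 0.01350 − 0.006132 √h. Setting dh/dt = 0:
Q_in = 0.006132 √h_ss ⇒ √h_ss = 0.01350/0.006132 = 2.20157.
h_ss = 2.20157² = 4.84689 m. (Since h₀ = 3.084 m < h_ss, the level will rise toward this value.)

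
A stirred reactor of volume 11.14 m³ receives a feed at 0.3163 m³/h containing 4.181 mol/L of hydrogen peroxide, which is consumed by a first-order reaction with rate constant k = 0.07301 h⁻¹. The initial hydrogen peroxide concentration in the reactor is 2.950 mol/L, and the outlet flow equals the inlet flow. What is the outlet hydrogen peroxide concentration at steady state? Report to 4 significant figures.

1.171 mol/L

Accumulation = in − out − consumed: V dC/dt = Q C_in − Q C − k V C.
At steady state: 0 = Q C_in − (Q + kV) C_ss, so C_ss = Q C_in/(Q + kV).
C_ss = 0.3163·4.181/(0.3163 + 0.07301·11.14) = 1.32245/1.12963 = 1.17069 mol/L.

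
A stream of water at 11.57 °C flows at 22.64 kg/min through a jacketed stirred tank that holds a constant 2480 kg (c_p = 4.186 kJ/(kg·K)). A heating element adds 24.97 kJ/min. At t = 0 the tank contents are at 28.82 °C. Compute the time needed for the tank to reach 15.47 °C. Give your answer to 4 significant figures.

M c_p dT/dt = ṁ c_p (T_in − T) + Q̇.
τ = M/ṁ = 109.541 min; T_ss = T_in + Q̇/(ṁ c_p) = 11.8335 °C.
T(t) = T_ss + (T₀ − T_ss) e^(−t/τ). Set T = 15.47:
e^(−t/τ) = (15.47 − 11.8335)/(28.82 − 11.8335) = 0.214083
t = −109.541 · ln(0.214083) = 168.845 min.

168.8 min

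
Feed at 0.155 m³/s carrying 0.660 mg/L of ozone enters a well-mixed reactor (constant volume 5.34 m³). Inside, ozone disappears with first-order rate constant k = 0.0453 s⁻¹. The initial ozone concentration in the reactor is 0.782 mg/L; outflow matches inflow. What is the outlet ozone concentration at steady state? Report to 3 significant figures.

Accumulation = in − out − consumed: V dC/dt = Q C_in − Q C − k V C.
At steady state: 0 = Q C_in − (Q + kV) C_ss, so C_ss = Q C_in/(Q + kV).
C_ss = 0.155·0.660/(0.155 + 0.0453·5.34) = 0.10230/0.39690 = 0.25775 mg/L.

0.258 mg/L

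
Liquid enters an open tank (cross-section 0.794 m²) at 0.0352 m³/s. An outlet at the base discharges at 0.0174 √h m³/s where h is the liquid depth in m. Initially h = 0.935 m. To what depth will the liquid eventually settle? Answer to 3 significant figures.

4.09 m

Unsteady balance on liquid volume: A dh/dt = Q_in − 0.0174 √h. At steady state dh/dt = 0:
Q_in = 0.0174 √h_ss ⇒ √h_ss = 0.0352/0.0174 = 2.0230.
h_ss = 2.0230² = 4.0925 m. (Since h₀ = 0.935 m < h_ss, the level will rise toward this value.)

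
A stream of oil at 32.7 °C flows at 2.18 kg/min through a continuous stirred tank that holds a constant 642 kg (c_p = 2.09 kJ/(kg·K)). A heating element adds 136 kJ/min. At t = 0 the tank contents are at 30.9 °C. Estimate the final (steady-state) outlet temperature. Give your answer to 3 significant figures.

62.5 °C

M c_p dT/dt = ṁ c_p (T_in − T) + Q̇.
At steady state dT/dt = 0 ⇒ T_ss = T_in + Q̇/(ṁ c_p) = 32.7 + 136/(2.18·2.09) = 62.549 °C.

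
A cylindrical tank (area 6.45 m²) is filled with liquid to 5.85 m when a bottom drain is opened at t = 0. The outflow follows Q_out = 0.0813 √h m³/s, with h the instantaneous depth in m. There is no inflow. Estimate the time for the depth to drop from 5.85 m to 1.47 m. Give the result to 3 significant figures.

191 s

Accumulation of liquid (constant cross-section A): A dh/dt = −0.0813 √h.
Separate and integrate: 2(√h − √h₀) = −(0.0813/A) t.
t = 2A(√h₀ − √h)/0.0813 = 2·6.45·(√5.85 − √1.47)/0.0813
  = 12.900 × (2.4187 − 1.2124) / 0.0813 = 191.40 s.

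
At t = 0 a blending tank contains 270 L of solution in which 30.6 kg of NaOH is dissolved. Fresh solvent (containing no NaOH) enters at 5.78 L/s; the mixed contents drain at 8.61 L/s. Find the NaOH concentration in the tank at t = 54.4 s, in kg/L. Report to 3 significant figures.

Let m(t) be the amount of NaOH. Volume: V(t) = V₀ + (Q_in − Q_out) t = 270 − 2.8300 t; V(54.4) = 116.05 L.
Solute balance: dm/dt = 0 − Q_out C = −Q_out m/V(t).
dm/m = −Q_out dt/(V₀ − 2.8300 t); integrating gives ln(m/m₀) = −(Q_out/(Q_in−Q_out)) ln(V/V₀).
m = m₀ (V₀/V)^(Q_out/(Q_in−Q_out)) = 30.6 × (270/116.05)^(-3.0424) = 2.3442 kg.
C = m/V = 2.3442/116.05 = 0.020200 kg/L.

0.0202 kg/L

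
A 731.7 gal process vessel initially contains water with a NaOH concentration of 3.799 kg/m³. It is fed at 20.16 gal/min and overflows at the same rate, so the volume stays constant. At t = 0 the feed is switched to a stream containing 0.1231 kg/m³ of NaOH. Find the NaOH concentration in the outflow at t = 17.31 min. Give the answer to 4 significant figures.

2.405 kg/m³

Accumulation = in − out for the solute gives V dC/dt = Q(C_in − C).
Rewrite as dC/dt + C/τ = C_in/τ, τ = V/Q = 36.2946 min.
Solution: C(t) = C_in + (C₀ − C_in) e^(−t/τ).
C(17.31) = 0.1231 + (3.799 − 0.1231)·e^(−17.31/36.2946) = 0.1231 + (3.67590)·0.620686 = 2.40468 kg/m³.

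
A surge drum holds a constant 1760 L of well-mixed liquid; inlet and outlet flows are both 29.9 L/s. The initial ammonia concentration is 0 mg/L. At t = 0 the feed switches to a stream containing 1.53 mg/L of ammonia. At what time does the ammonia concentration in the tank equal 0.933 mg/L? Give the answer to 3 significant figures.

Accumulation = in − out for the solute gives V dC/dt = Q(C_in − C), so τ = V/Q = 58.863 s.
C(t) = C_in + (C₀ − C_in) e^(−t/τ). Set C = 0.933 and solve for t:
e^(−t/τ) = (C − C_in)/(C₀ − C_in) = (0.933 − 1.53)/(0 − 1.53) = 0.39020
t = −τ ln(…) = 58.863 × 0.94111 = 55.396 s.

55.4 s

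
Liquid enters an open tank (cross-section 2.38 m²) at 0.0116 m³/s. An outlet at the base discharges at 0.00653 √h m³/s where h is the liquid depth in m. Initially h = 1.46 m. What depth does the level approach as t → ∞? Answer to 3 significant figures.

3.16 m

Volume balance on the tank: A dh/dt = Q_in − 0.00653 √h. At steady state dh/dt = 0:
Q_in = 0.00653 √h_ss ⇒ √h_ss = 0.0116/0.00653 = 1.7764.
h_ss = 1.7764² = 3.1557 m. (Since h₀ = 1.46 m < h_ss, the level will rise toward this value.)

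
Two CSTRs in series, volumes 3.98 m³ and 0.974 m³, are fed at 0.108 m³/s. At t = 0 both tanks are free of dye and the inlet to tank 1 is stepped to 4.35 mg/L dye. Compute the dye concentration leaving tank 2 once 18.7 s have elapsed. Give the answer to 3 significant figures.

1.06 mg/L

Time constants: τᵢ = Vᵢ/Q for each well-mixed tank.
τ₁ = 3.98/0.108 = 36.852 s; τ₂ = 0.974/0.108 = 9.0185 s.
Solving the cascade with C₁(0)=C₂(0)=0 gives C₂(t) = C_in[1 − (τ₁ e^(−t/τ₁) − τ₂ e^(−t/τ₂))/(τ₁ − τ₂)].
At t = 18.7: e^(−t/τ₁) = 0.60204, e^(−t/τ₂) = 0.12574.
C₂ = 4.35·[1 − (36.852·0.60204 − 9.0185·0.12574)/(27.833)] = 4.35·0.24364 = 1.0598 mg/L.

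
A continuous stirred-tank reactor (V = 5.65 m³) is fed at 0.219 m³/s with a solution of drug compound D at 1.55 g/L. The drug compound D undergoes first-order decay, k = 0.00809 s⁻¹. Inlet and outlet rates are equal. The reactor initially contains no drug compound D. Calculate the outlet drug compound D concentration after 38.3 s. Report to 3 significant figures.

1.07 g/L

Species balance: V dC/dt = Q C_in − Q C − k V C.
This is linear with rate a = Q/V + k = 0.046851 s⁻¹.
C_ss = Q C_in/(Q + kV) = 1.2824 g/L; C(t) = C_ss + (C₀ − C_ss) e^(−a t).
C(38.3) = 1.2824 + (-1.2824)·e^(−0.046851·38.3) = 1.2824 + (-1.2824)·0.16623 = 1.0692 g/L.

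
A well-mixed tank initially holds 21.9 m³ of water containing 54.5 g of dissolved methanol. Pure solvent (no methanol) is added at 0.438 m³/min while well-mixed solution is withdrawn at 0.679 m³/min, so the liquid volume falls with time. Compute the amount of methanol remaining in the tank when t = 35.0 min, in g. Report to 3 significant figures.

Total volume: dV/dt = Q_in − Q_out = -0.24100 m³/min, so V(t) = 21.9 − 0.24100 t and V(35.0) = 13.465 m³.
No methanol enters, so dm/dt = −Q_out · (m/V).
Separate: dm/m = −Q_out dt/V(t) ⇒ ln(m/m₀) = −(Q_out/(Q_in−Q_out)) ln(V/V₀).
m = m₀ (V₀/V)^(Q_out/(Q_in−Q_out)) = 54.5 × (21.9/13.465)^(-2.8174) = 13.844 g.

13.8 g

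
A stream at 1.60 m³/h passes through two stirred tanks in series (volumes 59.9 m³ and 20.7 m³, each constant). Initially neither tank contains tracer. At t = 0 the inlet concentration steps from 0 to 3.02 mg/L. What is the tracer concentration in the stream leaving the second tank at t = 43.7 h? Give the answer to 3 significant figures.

Time constants: τᵢ = Vᵢ/Q for each well-mixed tank.
τ₁ = 59.9/1.60 = 37.438 h; τ₂ = 20.7/1.60 = 12.937 h.
Solving the cascade with C₁(0)=C₂(0)=0 gives C₂(t) = C_in[1 − (τ₁ e^(−t/τ₁) − τ₂ e^(−t/τ₂))/(τ₁ − τ₂)].
At t = 43.7: e^(−t/τ₁) = 0.31121, e^(−t/τ₂) = 0.034123.
C₂ = 3.02·[1 − (37.438·0.31121 − 12.937·0.034123)/(24.500)] = 3.02·0.54247 = 1.6383 mg/L.

1.64 mg/L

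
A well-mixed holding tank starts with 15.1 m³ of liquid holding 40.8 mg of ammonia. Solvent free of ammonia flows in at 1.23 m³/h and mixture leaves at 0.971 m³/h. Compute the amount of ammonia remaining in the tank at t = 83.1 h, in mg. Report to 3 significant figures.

Let m(t) be the amount of ammonia. Volume: V(t) = V₀ + (Q_in − Q_out) t = 15.1 + 0.25900 t; V(83.1) = 36.623 m³.
No ammonia enters, so dm/dt = −Q_out · (m/V).
Separate: dm/m = −Q_out dt/V(t) ⇒ ln(m/m₀) = −(Q_out/(Q_in−Q_out)) ln(V/V₀).
m = m₀ (V₀/V)^(Q_out/(Q_in−Q_out)) = 40.8 × (15.1/36.623)^(3.7490) = 1.4727 mg.

1.47 mg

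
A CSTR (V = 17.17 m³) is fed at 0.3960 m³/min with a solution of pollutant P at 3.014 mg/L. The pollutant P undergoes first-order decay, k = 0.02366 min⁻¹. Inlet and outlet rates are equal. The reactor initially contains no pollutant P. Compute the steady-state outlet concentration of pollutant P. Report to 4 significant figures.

1.488 mg/L

V dC/dt = Q(C_in − C) − k V C.
At steady state: 0 = Q C_in − (Q + kV) C_ss, so C_ss = Q C_in/(Q + kV).
C_ss = 0.3960·3.014/(0.3960 + 0.02366·17.17) = 1.19354/0.802242 = 1.48776 mg/L.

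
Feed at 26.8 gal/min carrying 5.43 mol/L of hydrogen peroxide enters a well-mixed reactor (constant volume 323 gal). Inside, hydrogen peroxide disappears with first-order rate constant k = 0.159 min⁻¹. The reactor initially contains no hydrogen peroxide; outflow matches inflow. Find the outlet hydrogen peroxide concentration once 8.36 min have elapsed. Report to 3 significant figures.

1.62 mol/L

V dC/dt = Q(C_in − C) − k V C.
This is linear with rate a = Q/V + k = 0.24197 min⁻¹.
C_ss = Q C_in/(Q + kV) = 1.8619 mol/L; C(t) = C_ss + (C₀ − C_ss) e^(−a t).
C(8.36) = 1.8619 + (-1.8619)·e^(−0.24197·8.36) = 1.8619 + (-1.8619)·0.13227 = 1.6157 mol/L.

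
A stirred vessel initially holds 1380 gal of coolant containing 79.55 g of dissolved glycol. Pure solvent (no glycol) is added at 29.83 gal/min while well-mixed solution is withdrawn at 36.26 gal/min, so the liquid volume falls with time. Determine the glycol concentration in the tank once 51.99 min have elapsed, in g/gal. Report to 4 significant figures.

Let m(t) be the amount of glycol. Volume: V(t) = V₀ + (Q_in − Q_out) t = 1380 − 6.43000 t; V(51.99) = 1045.70 gal.
Species balance (pure solvent in): dm/dt = −Q_out · m/V(t).
dm/m = −Q_out dt/(V₀ − 6.43000 t); integrating gives ln(m/m₀) = −(Q_out/(Q_in−Q_out)) ln(V/V₀).
m = m₀ (V₀/V)^(Q_out/(Q_in−Q_out)) = 79.55 × (1380/1045.70)^(-5.63919) = 16.6451 g.
C = m/V = 16.6451/1045.70 = 0.0159176 g/gal.

0.01592 g/gal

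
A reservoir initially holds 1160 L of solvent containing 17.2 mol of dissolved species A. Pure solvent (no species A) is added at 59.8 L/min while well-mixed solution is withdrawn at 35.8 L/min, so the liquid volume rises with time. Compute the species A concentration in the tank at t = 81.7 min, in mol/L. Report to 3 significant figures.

0.00126 mol/L

Total volume: dV/dt = Q_in − Q_out = 24.000 L/min, so V(t) = 1160 + 24.000 t and V(81.7) = 3120.8 L.
No species A enters, so dm/dt = −Q_out · (m/V).
Separate: dm/m = −Q_out dt/V(t) ⇒ ln(m/m₀) = −(Q_out/(Q_in−Q_out)) ln(V/V₀).
m = m₀ (V₀/V)^(Q_out/(Q_in−Q_out)) = 17.2 × (1160/3120.8)^(1.4917) = 3.9301 mol.
C = m/V = 3.9301/3120.8 = 0.0012593 mol/L.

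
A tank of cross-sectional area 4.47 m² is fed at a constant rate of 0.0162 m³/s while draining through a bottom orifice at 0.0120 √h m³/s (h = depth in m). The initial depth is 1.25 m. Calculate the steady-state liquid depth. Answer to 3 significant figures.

1.82 m

Level balance: A dh/dt = 0.0162 − 0.0120 √h. Setting dh/dt = 0:
Q_in = 0.0120 √h_ss ⇒ √h_ss = 0.0162/0.0120 = 1.3500.
h_ss = 1.3500² = 1.8225 m. (Since h₀ = 1.25 m < h_ss, the level will rise toward this value.)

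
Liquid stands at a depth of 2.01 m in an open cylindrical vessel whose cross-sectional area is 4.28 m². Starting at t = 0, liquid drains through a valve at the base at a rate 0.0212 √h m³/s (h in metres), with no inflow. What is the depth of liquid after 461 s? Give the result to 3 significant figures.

A dh/dt = −Q_out = −0.0212 √h.
Separate and integrate: 2(√h − √h₀) = −(0.0212/A) t.
√h = √2.01 − 0.0212·461/(2·4.28) = 1.4177 − 1.1417 = 0.27602.
h = 0.27602² = 0.076185 m.

0.0762 m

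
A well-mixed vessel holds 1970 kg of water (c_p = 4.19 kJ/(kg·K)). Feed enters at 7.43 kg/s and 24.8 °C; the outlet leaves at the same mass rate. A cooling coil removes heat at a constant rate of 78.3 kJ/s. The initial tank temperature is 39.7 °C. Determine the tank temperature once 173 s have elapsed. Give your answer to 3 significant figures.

M c_p dT/dt = ṁ c_p (T_in − T) − Q̇.
Rearrange: dT/dt = (T_ss − T)/τ with τ = M/ṁ = 265.14 s and T_ss = T_in − Q̇/(ṁ c_p) = 22.285 °C.
Integrating: T(t) = T_ss + (T₀ − T_ss) e^(−t/τ).
T(173) = 22.285 + (17.415)·e^(−173/265.14) = 22.285 + (17.415)·0.52075 = 31.354 °C.

31.4 °C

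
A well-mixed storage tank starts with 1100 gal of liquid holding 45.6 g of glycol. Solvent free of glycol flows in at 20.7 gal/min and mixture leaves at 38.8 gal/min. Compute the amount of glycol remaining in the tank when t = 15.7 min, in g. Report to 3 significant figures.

24.0 g

Let m(t) be the amount of glycol. Volume: V(t) = V₀ + (Q_in − Q_out) t = 1100 − 18.100 t; V(15.7) = 815.83 gal.
Solute balance: dm/dt = 0 − Q_out C = −Q_out m/V(t).
Separate: dm/m = −Q_out dt/V(t) ⇒ ln(m/m₀) = −(Q_out/(Q_in−Q_out)) ln(V/V₀).
m = m₀ (V₀/V)^(Q_out/(Q_in−Q_out)) = 45.6 × (1100/815.83)^(-2.1436) = 24.029 g.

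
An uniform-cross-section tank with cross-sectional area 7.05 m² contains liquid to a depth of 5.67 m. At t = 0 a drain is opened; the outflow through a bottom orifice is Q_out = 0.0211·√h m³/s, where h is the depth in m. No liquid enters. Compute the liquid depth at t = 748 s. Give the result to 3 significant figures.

With no inflow, A dh/dt = −0.0211 √h.
Separate and integrate: 2(√h − √h₀) = −(0.0211/A) t.
√h = √5.67 − 0.0211·748/(2·7.05) = 2.3812 − 1.1193 = 1.2618.
h = 1.2618² = 1.5922 m.

1.59 m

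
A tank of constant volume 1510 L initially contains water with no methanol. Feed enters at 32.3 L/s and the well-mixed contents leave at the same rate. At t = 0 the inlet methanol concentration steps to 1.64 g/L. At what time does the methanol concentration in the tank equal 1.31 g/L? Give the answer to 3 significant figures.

75.0 s

Species balance: V dC/dt = Q(C_in − C) ⇒ τ = V/Q = 46.749 s.
C(t) = C_in + (C₀ − C_in) e^(−t/τ). Set C = 1.31 and solve for t:
e^(−t/τ) = (C − C_in)/(C₀ − C_in) = (1.31 − 1.64)/(0 − 1.64) = 0.20122
t = −τ ln(…) = 46.749 × 1.6034 = 74.956 s.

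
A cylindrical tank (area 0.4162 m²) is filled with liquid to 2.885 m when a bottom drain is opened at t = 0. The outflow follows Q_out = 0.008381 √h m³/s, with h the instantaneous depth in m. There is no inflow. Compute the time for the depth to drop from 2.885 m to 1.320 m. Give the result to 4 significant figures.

Unsteady balance on liquid volume: A dh/dt = −0.008381 √h.
Separate and integrate: 2(√h − √h₀) = −(0.008381/A) t.
t = 2A(√h₀ − √h)/0.008381 = 2·0.4162·(√2.885 − √1.320)/0.008381
  = 0.832400 × (1.69853 − 1.14891) / 0.008381 = 54.5878 s.

54.59 s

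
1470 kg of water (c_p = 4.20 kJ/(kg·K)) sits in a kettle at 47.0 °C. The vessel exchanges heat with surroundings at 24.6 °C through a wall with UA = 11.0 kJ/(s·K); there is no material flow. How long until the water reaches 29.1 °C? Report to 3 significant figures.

M c_p dT/dt = −UA(T − T_amb).
τ = M c_p/UA = 561.27 s; T_ss = T_amb = 24.600 °C.
T(t) = T_ss + (T₀ − T_ss)e^(−t/τ); set T = 29.1:
t = −τ ln[(T − T_ss)/(T₀ − T_ss)] = −561.27 · ln(0.20089) = 900.83 s.

901 s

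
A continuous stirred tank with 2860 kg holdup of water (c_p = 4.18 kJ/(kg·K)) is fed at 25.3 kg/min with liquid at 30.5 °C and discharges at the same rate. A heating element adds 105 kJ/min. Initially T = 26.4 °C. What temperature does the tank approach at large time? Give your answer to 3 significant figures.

M c_p dT/dt = ṁ c_p (T_in − T) + Q̇.
At steady state dT/dt = 0 ⇒ T_ss = T_in + Q̇/(ṁ c_p) = 30.5 + 105/(25.3·4.18) = 31.493 °C.

31.5 °C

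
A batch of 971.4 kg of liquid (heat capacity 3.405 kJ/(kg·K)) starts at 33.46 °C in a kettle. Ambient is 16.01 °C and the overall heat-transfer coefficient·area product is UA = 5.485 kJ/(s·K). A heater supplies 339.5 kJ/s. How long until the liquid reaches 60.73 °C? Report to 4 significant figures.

Lumped-capacitance energy balance: M c_p dT/dt = UA(T_amb − T) + Q̇.
τ = M c_p/UA = 603.030 s; T_ss = T_amb + Q̇/UA = 16.01 + 339.5/5.485 = 77.9061 °C.
T(t) = T_ss + (T₀ − T_ss)e^(−t/τ); set T = 60.73:
t = −τ ln[(T − T_ss)/(T₀ − T_ss)] = −603.030 · ln(0.386448) = 573.336 s.

573.3 s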